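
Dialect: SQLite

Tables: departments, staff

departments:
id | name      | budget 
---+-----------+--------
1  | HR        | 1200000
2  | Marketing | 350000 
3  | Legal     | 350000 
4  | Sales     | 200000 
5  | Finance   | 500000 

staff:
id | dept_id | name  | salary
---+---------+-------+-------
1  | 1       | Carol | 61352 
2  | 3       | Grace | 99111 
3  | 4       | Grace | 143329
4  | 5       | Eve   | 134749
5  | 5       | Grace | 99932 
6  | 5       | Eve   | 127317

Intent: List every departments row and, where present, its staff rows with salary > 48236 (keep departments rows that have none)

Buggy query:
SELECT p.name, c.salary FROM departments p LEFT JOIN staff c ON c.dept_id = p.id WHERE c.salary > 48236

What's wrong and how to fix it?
Bug: A WHERE condition on the right-hand table after LEFT JOIN drops unmatched parents

Fix: Move the right-table condition into the ON clause so unmatched parents are kept

Corrected query:
SELECT p.name, c.salary FROM departments p LEFT JOIN staff c ON c.dept_id = p.id AND c.salary > 48236

Result:
name      | salary
----------+-------
HR        | 61352 
Marketing | NULL  
Legal     | 99111 
Sales     | 143329
Finance   | 99932 
Finance   | 127317
Finance   | 134749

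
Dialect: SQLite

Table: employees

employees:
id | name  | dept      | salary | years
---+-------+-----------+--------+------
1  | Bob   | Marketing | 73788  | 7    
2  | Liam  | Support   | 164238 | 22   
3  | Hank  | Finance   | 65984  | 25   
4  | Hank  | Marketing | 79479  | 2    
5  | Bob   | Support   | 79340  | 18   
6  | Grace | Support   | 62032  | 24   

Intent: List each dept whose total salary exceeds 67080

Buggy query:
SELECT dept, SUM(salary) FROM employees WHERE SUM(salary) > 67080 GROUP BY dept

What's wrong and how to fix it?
Bug: WHERE runs before GROUP BY, so aggregates aren't available there

Fix: Move the aggregate condition to a HAVING clause

Corrected query:
SELECT dept, SUM(salary) FROM employees GROUP BY dept HAVING SUM(salary) > 67080

Result:
dept      | SUM(salary)
----------+------------
Marketing | 153267     
Support   | 305610     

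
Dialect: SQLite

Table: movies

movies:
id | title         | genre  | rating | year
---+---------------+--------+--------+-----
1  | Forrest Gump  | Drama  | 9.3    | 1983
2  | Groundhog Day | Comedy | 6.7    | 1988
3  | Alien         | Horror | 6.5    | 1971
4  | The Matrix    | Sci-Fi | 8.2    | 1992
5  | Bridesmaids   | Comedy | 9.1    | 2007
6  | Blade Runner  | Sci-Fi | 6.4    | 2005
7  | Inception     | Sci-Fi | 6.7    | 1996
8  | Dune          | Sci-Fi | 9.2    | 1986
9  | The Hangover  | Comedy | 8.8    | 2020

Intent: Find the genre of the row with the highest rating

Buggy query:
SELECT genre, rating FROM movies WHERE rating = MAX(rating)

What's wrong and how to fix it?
Bug: WHERE is evaluated per row; an aggregate over the whole table isn't defined there

Fix: Wrap MAX in a scalar subquery so WHERE compares against a single value

Corrected query:
SELECT genre, rating FROM movies WHERE rating = (SELECT MAX(rating) FROM movies)

Result:
genre | rating
------+-------
Drama | 9.3   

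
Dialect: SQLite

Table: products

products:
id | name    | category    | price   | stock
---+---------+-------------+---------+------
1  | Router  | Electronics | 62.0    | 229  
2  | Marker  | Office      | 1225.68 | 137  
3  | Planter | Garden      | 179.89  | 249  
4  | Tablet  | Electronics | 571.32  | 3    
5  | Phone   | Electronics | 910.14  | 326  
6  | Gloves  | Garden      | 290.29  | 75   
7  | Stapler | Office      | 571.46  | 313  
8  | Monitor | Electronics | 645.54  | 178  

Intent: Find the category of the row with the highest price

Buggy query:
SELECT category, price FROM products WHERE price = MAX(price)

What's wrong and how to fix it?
Bug: MAX(price) is an aggregate and cannot be used directly in WHERE

Fix: Wrap MAX in a scalar subquery so WHERE compares against a single value

Corrected query:
SELECT category, price FROM products WHERE price = (SELECT MAX(price) FROM products)

Result:
category | price  
---------+--------
Office   | 1225.68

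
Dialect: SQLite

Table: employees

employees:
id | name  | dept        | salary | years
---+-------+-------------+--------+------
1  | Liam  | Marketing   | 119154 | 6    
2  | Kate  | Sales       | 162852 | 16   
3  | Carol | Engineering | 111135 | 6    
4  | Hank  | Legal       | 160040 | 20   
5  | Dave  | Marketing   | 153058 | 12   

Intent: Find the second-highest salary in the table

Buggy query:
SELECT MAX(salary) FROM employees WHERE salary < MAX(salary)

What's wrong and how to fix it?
Bug: The inner MAX is an aggregate inside WHERE, which is not allowed

Fix: Put the inner MAX in a scalar subquery

Corrected query:
SELECT MAX(salary) FROM employees WHERE salary < (SELECT MAX(salary) FROM employees)

Result:
MAX(salary)
-----------
160040     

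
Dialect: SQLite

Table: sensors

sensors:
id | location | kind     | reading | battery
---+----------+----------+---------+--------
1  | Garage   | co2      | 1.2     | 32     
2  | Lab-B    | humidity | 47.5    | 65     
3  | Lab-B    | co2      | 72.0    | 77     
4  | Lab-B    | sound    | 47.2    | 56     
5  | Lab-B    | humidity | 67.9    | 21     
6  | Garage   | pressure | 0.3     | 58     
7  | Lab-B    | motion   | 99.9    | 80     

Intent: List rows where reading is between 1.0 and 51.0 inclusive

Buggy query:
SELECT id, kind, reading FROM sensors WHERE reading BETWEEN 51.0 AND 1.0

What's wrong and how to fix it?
Bug: BETWEEN expects the lower bound first; with 51.0 AND 1.0 the range is empty

Fix: Write BETWEEN 1.0 AND 51.0

Corrected query:
SELECT id, kind, reading FROM sensors WHERE reading BETWEEN 1.0 AND 51.0

Result:
id | kind     | reading
---+----------+--------
1  | co2      | 1.2    
2  | humidity | 47.5   
4  | sound    | 47.2   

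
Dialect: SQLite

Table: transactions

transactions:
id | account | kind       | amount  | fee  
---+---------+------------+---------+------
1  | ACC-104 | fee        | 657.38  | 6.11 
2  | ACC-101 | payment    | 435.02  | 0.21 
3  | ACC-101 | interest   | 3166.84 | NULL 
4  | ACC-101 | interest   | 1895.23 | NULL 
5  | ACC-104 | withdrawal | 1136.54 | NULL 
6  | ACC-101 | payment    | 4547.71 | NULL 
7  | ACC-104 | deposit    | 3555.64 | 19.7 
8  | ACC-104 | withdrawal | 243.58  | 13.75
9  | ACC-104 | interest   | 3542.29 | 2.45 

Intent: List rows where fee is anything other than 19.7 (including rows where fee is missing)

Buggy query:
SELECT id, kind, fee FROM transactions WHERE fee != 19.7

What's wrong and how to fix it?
Bug: Inequality against NULL is unknown, not true; rows with NULL are dropped

Fix: Add an explicit OR fee IS NULL to include the missing-value rows

Corrected query:
SELECT id, kind, fee FROM transactions WHERE fee != 19.7 OR fee IS NULL

Result:
id | kind       | fee  
---+------------+------
1  | fee        | 6.11 
2  | payment    | 0.21 
3  | interest   | NULL 
4  | interest   | NULL 
5  | withdrawal | NULL 
6  | payment    | NULL 
8  | withdrawal | 13.75
9  | interest   | 2.45 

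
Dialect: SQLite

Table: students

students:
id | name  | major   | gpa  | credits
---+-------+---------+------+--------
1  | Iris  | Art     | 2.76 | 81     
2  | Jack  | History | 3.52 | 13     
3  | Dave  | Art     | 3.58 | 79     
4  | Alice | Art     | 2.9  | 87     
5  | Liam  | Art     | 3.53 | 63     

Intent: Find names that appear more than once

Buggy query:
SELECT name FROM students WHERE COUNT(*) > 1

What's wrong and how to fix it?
Bug: COUNT(*) is an aggregate and cannot be used in WHERE

Fix: GROUP BY name, then filter groups with HAVING COUNT(*) > 1

Corrected query:
SELECT name FROM students GROUP BY name HAVING COUNT(*) > 1

Result:
(no rows)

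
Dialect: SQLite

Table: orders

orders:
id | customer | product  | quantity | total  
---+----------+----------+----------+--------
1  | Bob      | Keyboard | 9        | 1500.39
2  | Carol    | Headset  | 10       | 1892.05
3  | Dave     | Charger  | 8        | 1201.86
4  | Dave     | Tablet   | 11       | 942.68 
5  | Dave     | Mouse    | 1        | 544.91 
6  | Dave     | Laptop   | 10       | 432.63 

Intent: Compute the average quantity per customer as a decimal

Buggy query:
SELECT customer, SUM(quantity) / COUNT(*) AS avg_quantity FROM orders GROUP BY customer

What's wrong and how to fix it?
Bug: SUM(quantity) and COUNT(*) are both integers; the division truncates the fractional part

Fix: Cast one side to REAL so the division keeps the fractional part

Corrected query:
SELECT customer, SUM(quantity) * 1.0 / COUNT(*) AS avg_quantity FROM orders GROUP BY customer

Result:
customer | avg_quantity
---------+-------------
Bob      | 9           
Carol    | 10          
Dave     | 7.5         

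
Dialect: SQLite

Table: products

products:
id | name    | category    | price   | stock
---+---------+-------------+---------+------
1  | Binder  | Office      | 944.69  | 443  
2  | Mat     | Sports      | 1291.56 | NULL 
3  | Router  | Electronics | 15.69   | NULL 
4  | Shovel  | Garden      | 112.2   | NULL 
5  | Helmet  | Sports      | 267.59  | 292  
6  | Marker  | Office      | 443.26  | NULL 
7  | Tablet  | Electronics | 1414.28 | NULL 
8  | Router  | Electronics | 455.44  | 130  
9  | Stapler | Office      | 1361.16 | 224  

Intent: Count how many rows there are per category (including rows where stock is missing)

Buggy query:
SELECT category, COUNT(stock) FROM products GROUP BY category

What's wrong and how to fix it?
Bug: COUNT(column) counts non-NULL values only; rows with NULL stock aren't counted

Fix: Use COUNT(*) to count all rows regardless of NULL

Corrected query:
SELECT category, COUNT(*) FROM products GROUP BY category

Result:
category    | COUNT(*)
------------+---------
Electronics | 3       
Garden      | 1       
Office      | 3       
Sports      | 2       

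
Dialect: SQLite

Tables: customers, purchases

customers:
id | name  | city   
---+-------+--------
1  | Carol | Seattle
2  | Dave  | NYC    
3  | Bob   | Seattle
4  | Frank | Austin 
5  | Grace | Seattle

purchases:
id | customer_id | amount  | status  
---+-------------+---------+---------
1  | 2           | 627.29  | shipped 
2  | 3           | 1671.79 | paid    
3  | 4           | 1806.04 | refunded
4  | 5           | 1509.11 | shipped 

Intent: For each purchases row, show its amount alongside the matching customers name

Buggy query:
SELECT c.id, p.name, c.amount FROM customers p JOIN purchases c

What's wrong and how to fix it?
Bug: JOIN with no ON clause produces a cartesian product; every purchases row pairs with every customers row

Fix: Specify the join condition linking the foreign key to the parent id

Corrected query:
SELECT c.id, p.name, c.amount FROM customers p JOIN purchases c ON c.customer_id = p.id

Result:
id | name  | amount 
---+-------+--------
1  | Dave  | 627.29 
2  | Bob   | 1671.79
3  | Frank | 1806.04
4  | Grace | 1509.11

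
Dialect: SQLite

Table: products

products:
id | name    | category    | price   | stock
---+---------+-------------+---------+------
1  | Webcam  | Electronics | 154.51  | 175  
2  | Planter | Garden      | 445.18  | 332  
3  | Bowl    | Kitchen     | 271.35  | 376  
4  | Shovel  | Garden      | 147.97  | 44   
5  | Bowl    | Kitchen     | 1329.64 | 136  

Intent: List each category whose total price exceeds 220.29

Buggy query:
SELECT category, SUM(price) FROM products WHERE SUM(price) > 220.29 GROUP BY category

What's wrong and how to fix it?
Bug: SUM(price) is an aggregate, but WHERE filters rows before aggregation

Fix: Use HAVING (which filters groups after aggregation) instead of WHERE

Corrected query:
SELECT category, SUM(price) FROM products GROUP BY category HAVING SUM(price) > 220.29

Result:
category | SUM(price)
---------+-----------
Garden   | 593.15    
Kitchen  | 1600.99   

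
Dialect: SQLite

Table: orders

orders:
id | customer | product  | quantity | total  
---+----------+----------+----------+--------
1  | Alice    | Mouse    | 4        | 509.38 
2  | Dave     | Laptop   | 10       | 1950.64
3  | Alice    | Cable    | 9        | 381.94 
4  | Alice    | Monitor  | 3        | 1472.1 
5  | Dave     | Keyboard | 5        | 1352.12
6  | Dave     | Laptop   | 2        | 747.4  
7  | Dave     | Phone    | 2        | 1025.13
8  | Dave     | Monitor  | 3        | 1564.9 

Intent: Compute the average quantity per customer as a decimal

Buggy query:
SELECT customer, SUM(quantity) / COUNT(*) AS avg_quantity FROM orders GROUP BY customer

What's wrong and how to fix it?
Bug: Both operands are integers, so '/' performs integer division and truncates

Fix: Multiply by 1.0 (or CAST to REAL) to force floating-point division

Corrected query:
SELECT customer, SUM(quantity) * 1.0 / COUNT(*) AS avg_quantity FROM orders GROUP BY customer

Result:
customer | avg_quantity
---------+-------------
Alice    | 5.333333    
Dave     | 4.4         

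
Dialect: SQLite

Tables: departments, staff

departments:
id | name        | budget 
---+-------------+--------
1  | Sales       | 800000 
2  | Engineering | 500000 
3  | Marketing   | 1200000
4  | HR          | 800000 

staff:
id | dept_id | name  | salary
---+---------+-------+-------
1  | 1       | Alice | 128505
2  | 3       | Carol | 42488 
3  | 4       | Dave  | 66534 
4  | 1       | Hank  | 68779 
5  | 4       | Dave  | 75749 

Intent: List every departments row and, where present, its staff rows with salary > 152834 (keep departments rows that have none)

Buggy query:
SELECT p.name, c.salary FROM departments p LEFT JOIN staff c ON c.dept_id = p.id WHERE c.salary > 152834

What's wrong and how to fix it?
Bug: A WHERE condition on the right-hand table after LEFT JOIN drops unmatched parents

Fix: Move the right-table condition into the ON clause so unmatched parents are kept

Corrected query:
SELECT p.name, c.salary FROM departments p LEFT JOIN staff c ON c.dept_id = p.id AND c.salary > 152834

Result:
name        | salary
------------+-------
Sales       | NULL  
Engineering | NULL  
Marketing   | NULL  
HR          | NULL  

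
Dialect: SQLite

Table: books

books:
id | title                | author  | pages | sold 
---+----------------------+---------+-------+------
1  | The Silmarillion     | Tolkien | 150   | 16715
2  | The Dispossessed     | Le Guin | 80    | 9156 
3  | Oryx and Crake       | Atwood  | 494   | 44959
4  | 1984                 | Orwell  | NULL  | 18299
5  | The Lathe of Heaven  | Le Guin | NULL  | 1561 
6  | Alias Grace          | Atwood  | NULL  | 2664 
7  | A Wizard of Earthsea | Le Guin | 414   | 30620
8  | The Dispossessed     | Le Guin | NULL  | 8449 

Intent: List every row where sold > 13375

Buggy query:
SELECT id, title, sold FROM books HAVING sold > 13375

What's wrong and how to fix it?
Bug: This is a non-aggregate query (no GROUP BY, no aggregates), so in SQLite the HAVING clause is invalid here; a row-level condition belongs in WHERE

Fix: Use WHERE for row-level filtering

Corrected query:
SELECT id, title, sold FROM books WHERE sold > 13375

Result:
id | title                | sold 
---+----------------------+------
1  | The Silmarillion     | 16715
3  | Oryx and Crake       | 44959
4  | 1984                 | 18299
7  | A Wizard of Earthsea | 30620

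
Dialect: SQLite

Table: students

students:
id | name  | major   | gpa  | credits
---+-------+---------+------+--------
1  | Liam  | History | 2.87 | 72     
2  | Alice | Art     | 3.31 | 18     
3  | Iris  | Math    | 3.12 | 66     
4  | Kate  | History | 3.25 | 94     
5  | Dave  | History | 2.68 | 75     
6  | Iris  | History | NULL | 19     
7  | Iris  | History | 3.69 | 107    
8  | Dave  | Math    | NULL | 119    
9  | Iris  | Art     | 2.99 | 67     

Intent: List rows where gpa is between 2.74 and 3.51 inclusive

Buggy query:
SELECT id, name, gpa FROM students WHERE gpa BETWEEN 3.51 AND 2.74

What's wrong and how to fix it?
Bug: BETWEEN expects the lower bound first; with 3.51 AND 2.74 the range is empty

Fix: Swap the bounds so the smaller value comes first

Corrected query:
SELECT id, name, gpa FROM students WHERE gpa BETWEEN 2.74 AND 3.51

Result:
id | name  | gpa 
---+-------+-----
1  | Liam  | 2.87
2  | Alice | 3.31
3  | Iris  | 3.12
4  | Kate  | 3.25
9  | Iris  | 2.99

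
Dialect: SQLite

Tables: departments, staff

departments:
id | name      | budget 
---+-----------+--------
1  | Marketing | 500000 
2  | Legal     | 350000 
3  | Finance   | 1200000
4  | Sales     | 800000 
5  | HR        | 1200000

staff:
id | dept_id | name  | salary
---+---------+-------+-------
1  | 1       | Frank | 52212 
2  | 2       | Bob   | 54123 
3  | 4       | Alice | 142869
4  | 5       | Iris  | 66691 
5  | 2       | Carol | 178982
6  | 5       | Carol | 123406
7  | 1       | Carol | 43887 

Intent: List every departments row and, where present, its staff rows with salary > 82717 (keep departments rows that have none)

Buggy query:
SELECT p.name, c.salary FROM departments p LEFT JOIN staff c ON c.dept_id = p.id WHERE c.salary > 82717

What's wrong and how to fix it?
Bug: A WHERE condition on the right-hand table after LEFT JOIN drops unmatched parents

Fix: Put 'c.salary > 82717' in the JOIN's ON clause instead of WHERE

Corrected query:
SELECT p.name, c.salary FROM departments p LEFT JOIN staff c ON c.dept_id = p.id AND c.salary > 82717

Result:
name      | salary
----------+-------
Marketing | NULL  
Legal     | 178982
Finance   | NULL  
Sales     | 142869
HR        | 123406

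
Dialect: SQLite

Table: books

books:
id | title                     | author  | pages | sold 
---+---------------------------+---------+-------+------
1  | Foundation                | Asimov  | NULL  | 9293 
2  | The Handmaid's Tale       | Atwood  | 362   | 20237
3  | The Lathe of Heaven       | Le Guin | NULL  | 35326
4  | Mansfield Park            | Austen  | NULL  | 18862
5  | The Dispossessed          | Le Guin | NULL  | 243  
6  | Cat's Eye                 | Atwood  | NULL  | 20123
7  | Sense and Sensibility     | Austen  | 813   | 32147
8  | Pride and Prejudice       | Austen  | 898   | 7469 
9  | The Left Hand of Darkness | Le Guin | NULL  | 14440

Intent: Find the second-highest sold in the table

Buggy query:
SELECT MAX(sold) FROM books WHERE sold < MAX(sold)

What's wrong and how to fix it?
Bug: The inner MAX is an aggregate inside WHERE, which is not allowed

Fix: Compute the overall MAX in a subquery, then take MAX of rows below it

Corrected query:
SELECT MAX(sold) FROM books WHERE sold < (SELECT MAX(sold) FROM books)

Result:
MAX(sold)
---------
32147    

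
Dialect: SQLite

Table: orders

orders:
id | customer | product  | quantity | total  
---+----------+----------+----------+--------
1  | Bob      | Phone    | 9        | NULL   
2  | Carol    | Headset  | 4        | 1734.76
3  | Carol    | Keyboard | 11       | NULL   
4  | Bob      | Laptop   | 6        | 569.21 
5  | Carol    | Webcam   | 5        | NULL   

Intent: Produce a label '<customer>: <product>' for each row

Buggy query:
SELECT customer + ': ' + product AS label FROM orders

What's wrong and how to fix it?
Bug: '+' is numeric addition; on text columns SQLite converts them to 0 instead of concatenating

Fix: Replace + with || to concatenate text

Corrected query:
SELECT customer || ': ' || product AS label FROM orders

Result:
label          
---------------
Bob: Phone     
Carol: Headset 
Carol: Keyboard
Bob: Laptop    
Carol: Webcam  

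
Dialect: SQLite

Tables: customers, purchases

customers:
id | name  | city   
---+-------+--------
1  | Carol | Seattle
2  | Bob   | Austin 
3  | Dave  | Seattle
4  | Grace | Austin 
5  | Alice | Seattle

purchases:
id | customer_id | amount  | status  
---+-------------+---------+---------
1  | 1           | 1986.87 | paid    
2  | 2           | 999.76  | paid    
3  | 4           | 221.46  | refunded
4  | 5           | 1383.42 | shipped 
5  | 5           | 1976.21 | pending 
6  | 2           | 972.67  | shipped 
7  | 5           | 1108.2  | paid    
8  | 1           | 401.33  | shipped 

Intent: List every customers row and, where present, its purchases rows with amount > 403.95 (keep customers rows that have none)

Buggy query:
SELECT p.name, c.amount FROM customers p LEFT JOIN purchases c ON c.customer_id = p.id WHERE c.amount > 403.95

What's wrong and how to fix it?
Bug: A WHERE condition on the right-hand table after LEFT JOIN drops unmatched parents

Fix: Move the right-table condition into the ON clause so unmatched parents are kept

Corrected query:
SELECT p.name, c.amount FROM customers p LEFT JOIN purchases c ON c.customer_id = p.id AND c.amount > 403.95

Result:
name  | amount 
------+--------
Carol | 1986.87
Bob   | 972.67 
Bob   | 999.76 
Dave  | NULL   
Grace | NULL   
Alice | 1108.2 
Alice | 1383.42
Alice | 1976.21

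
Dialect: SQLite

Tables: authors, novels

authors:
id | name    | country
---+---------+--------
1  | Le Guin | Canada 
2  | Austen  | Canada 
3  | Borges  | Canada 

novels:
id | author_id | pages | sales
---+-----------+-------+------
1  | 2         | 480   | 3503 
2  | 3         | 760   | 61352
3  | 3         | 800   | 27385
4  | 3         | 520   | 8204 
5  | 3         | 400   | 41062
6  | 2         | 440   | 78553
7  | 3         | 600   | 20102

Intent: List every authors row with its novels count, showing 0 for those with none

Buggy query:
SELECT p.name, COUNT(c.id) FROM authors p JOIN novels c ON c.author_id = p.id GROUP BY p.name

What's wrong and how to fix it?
Bug: INNER JOIN drops authors rows that have no matching novels rows

Fix: Use LEFT JOIN so parents without children still appear (COUNT(c.id) gives 0)

Corrected query:
SELECT p.name, COUNT(c.id) FROM authors p LEFT JOIN novels c ON c.author_id = p.id GROUP BY p.name

Result:
name    | COUNT(c.id)
--------+------------
Austen  | 2          
Borges  | 5          
Le Guin | 0          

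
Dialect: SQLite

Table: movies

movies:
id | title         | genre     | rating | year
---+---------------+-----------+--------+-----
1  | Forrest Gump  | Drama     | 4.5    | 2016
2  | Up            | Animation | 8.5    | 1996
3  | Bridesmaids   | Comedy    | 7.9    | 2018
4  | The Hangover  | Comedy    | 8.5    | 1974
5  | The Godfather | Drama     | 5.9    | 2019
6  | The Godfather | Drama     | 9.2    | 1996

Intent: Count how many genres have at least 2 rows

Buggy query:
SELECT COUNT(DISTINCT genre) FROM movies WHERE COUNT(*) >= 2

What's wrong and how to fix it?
Bug: WHERE filters individual rows, not groups, so a group-level COUNT is invalid there

Fix: Group first with HAVING COUNT(*) >= 2, then COUNT the resulting groups

Corrected query:
SELECT COUNT(*) FROM (SELECT genre FROM movies GROUP BY genre HAVING COUNT(*) >= 2)

Result:
COUNT(*)
--------
2       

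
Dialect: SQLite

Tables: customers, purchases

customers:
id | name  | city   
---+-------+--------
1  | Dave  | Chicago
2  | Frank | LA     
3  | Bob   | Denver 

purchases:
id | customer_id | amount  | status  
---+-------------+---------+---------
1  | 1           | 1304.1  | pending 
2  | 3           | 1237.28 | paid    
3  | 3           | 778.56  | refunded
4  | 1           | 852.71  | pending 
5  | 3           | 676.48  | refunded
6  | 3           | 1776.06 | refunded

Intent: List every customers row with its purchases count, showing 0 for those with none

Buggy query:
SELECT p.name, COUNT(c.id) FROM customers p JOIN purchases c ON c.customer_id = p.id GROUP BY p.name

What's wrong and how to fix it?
Bug: An inner join excludes parents with zero children

Fix: Switch to LEFT JOIN to retain unmatched parent rows

Corrected query:
SELECT p.name, COUNT(c.id) FROM customers p LEFT JOIN purchases c ON c.customer_id = p.id GROUP BY p.name

Result:
name  | COUNT(c.id)
------+------------
Bob   | 4          
Dave  | 2          
Frank | 0          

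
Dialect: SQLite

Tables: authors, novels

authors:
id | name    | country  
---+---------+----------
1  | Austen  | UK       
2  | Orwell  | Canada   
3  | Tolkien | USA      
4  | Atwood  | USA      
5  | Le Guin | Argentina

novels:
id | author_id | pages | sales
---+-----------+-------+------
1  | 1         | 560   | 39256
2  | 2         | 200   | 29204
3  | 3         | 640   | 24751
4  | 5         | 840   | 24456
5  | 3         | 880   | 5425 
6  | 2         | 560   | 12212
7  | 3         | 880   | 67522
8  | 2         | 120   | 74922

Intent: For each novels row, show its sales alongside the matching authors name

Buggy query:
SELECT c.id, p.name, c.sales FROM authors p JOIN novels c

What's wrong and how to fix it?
Bug: JOIN with no ON clause produces a cartesian product; every novels row pairs with every authors row

Fix: Specify the join condition linking the foreign key to the parent id

Corrected query:
SELECT c.id, p.name, c.sales FROM authors p JOIN novels c ON c.author_id = p.id

Result:
id | name    | sales
---+---------+------
1  | Austen  | 39256
2  | Orwell  | 29204
3  | Tolkien | 24751
4  | Le Guin | 24456
5  | Tolkien | 5425 
6  | Orwell  | 12212
7  | Tolkien | 67522
8  | Orwell  | 74922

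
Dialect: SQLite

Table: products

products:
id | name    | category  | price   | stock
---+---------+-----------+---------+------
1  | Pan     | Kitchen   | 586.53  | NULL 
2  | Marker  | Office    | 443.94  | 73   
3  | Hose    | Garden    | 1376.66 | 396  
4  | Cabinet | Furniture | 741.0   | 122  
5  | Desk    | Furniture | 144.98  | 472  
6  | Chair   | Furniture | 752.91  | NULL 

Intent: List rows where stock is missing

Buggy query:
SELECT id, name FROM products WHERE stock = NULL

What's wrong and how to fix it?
Bug: '= NULL' is always unknown in SQL three-valued logic, so no rows match

Fix: Replace '= NULL' with 'IS NULL'

Corrected query:
SELECT id, name FROM products WHERE stock IS NULL

Result:
id | name 
---+------
1  | Pan  
6  | Chair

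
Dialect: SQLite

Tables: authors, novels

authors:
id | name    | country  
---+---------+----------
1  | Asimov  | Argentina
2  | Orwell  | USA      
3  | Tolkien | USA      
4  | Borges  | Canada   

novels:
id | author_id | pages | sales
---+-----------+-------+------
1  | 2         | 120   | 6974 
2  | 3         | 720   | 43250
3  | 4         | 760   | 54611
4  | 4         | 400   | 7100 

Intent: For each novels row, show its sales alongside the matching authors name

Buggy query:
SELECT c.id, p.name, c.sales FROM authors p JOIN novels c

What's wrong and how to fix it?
Bug: Missing join condition: each novels row is matched to all authors rows instead of just its own

Fix: Add ON c.author_id = p.id to the JOIN

Corrected query:
SELECT c.id, p.name, c.sales FROM authors p JOIN novels c ON c.author_id = p.id

Result:
id | name    | sales
---+---------+------
1  | Orwell  | 6974 
2  | Tolkien | 43250
3  | Borges  | 54611
4  | Borges  | 7100 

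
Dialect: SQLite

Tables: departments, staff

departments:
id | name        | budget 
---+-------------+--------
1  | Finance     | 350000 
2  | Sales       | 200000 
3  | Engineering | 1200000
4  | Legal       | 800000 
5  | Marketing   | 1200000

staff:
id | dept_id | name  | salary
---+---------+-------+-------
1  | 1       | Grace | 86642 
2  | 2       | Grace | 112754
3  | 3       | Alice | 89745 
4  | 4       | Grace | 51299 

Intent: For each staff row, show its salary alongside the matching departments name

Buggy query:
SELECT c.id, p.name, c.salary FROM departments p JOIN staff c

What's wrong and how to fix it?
Bug: Missing join condition: each staff row is matched to all departments rows instead of just its own

Fix: Specify the join condition linking the foreign key to the parent id

Corrected query:
SELECT c.id, p.name, c.salary FROM departments p JOIN staff c ON c.dept_id = p.id

Result:
id | name        | salary
---+-------------+-------
1  | Finance     | 86642 
2  | Sales       | 112754
3  | Engineering | 89745 
4  | Legal       | 51299 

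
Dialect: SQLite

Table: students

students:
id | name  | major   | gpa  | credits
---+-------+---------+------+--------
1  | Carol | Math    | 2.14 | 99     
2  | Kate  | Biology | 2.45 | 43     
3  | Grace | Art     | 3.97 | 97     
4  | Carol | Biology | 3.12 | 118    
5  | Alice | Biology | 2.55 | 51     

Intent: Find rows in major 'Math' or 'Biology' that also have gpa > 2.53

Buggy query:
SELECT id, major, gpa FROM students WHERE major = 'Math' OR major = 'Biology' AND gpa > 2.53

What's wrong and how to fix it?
Bug: AND binds tighter than OR, so this parses as major = 'Math' OR (major = 'Biology' AND gpa > 2.53)

Fix: Add parentheses around the OR so the AND applies to both alternatives

Corrected query:
SELECT id, major, gpa FROM students WHERE (major = 'Math' OR major = 'Biology') AND gpa > 2.53

Result:
id | major   | gpa 
---+---------+-----
4  | Biology | 3.12
5  | Biology | 2.55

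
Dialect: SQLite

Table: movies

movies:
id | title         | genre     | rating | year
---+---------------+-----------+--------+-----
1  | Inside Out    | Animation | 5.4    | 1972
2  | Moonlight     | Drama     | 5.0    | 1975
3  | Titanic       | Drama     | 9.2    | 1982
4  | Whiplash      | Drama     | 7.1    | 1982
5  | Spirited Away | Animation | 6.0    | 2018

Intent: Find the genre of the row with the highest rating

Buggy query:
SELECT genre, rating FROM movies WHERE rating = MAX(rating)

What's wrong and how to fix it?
Bug: MAX(rating) is an aggregate and cannot be used directly in WHERE

Fix: Use a subquery: WHERE rating = (SELECT MAX(rating) FROM movies)

Corrected query:
SELECT genre, rating FROM movies WHERE rating = (SELECT MAX(rating) FROM movies)

Result:
genre | rating
------+-------
Drama | 9.2   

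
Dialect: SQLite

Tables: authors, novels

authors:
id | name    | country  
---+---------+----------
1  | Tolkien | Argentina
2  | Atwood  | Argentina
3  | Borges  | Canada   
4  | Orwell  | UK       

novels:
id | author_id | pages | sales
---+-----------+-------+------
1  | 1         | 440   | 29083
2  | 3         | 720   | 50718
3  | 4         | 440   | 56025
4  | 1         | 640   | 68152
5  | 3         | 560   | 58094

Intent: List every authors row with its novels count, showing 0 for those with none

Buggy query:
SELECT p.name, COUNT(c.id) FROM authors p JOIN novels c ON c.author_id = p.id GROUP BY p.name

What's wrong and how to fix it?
Bug: An inner join excludes parents with zero children

Fix: Use LEFT JOIN so parents without children still appear (COUNT(c.id) gives 0)

Corrected query:
SELECT p.name, COUNT(c.id) FROM authors p LEFT JOIN novels c ON c.author_id = p.id GROUP BY p.name

Result:
name    | COUNT(c.id)
--------+------------
Atwood  | 0          
Borges  | 2          
Orwell  | 1          
Tolkien | 2          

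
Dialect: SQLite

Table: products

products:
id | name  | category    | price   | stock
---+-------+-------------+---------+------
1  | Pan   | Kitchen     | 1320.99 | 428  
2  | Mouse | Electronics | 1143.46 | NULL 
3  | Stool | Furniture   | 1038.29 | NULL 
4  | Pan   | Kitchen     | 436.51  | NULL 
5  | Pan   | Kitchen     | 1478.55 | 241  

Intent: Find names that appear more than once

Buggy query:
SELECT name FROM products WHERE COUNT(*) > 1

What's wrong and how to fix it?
Bug: WHERE can't reference COUNT(*); aggregates are computed after WHERE

Fix: Group first, then use HAVING for the count condition

Corrected query:
SELECT name FROM products GROUP BY name HAVING COUNT(*) > 1

Result:
name
----
Pan 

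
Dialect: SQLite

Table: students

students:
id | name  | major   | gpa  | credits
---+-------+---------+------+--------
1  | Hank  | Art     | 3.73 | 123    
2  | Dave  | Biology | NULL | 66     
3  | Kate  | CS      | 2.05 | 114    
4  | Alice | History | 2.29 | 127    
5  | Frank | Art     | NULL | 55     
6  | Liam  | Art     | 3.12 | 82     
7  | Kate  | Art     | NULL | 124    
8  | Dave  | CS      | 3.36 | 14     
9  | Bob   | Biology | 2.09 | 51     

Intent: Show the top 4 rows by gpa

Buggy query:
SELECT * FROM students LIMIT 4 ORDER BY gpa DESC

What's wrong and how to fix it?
Bug: ORDER BY cannot follow LIMIT; LIMIT is the final clause

Fix: Sort with ORDER BY, then apply LIMIT

Corrected query:
SELECT * FROM students ORDER BY gpa DESC LIMIT 4

Result:
id | name  | major   | gpa  | credits
---+-------+---------+------+--------
1  | Hank  | Art     | 3.73 | 123    
8  | Dave  | CS      | 3.36 | 14     
6  | Liam  | Art     | 3.12 | 82     
4  | Alice | History | 2.29 | 127    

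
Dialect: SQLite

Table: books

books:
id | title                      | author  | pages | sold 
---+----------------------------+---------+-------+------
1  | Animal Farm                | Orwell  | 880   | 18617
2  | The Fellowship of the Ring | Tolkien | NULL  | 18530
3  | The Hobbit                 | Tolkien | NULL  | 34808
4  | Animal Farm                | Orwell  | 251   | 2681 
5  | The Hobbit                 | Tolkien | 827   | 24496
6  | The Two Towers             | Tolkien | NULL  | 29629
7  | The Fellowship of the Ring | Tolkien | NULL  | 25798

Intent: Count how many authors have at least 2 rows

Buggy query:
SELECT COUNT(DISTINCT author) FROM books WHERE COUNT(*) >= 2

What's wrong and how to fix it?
Bug: COUNT(*) cannot appear in WHERE; the per-group count doesn't exist yet

Fix: Group first with HAVING COUNT(*) >= 2, then COUNT the resulting groups

Corrected query:
SELECT COUNT(*) FROM (SELECT author FROM books GROUP BY author HAVING COUNT(*) >= 2)

Result:
COUNT(*)
--------
2       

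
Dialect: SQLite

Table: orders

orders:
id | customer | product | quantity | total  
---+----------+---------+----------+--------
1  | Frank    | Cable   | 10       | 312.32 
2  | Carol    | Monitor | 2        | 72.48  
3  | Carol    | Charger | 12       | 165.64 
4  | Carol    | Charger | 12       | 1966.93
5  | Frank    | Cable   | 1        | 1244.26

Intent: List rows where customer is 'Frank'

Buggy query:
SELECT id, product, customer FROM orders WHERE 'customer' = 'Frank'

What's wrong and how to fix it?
Bug: Single quotes denote string literals in SQL; the column name is being compared as a constant string

Fix: Remove the quotes around the column name (or use double quotes for an identifier)

Corrected query:
SELECT id, product, customer FROM orders WHERE customer = 'Frank'

Result:
id | product | customer
---+---------+---------
1  | Cable   | Frank   
5  | Cable   | Frank   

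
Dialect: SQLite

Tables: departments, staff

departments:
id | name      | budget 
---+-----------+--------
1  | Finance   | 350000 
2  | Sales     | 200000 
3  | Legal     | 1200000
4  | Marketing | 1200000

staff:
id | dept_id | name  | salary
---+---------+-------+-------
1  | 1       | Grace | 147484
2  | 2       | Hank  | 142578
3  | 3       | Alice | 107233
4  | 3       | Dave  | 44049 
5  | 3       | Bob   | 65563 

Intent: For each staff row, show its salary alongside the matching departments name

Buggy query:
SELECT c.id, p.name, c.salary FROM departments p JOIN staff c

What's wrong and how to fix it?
Bug: Missing join condition: each staff row is matched to all departments rows instead of just its own

Fix: Add ON c.dept_id = p.id to the JOIN

Corrected query:
SELECT c.id, p.name, c.salary FROM departments p JOIN staff c ON c.dept_id = p.id

Result:
id | name    | salary
---+---------+-------
1  | Finance | 147484
2  | Sales   | 142578
3  | Legal   | 107233
4  | Legal   | 44049 
5  | Legal   | 65563 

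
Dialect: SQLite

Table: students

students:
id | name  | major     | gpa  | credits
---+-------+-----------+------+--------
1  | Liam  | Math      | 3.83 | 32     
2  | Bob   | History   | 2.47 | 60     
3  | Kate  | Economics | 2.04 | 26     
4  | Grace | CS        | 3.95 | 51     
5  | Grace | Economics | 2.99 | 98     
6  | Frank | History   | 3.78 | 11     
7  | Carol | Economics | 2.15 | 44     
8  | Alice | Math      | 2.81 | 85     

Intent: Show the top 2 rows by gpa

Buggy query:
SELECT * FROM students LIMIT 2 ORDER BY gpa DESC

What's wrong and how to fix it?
Bug: LIMIT must come after ORDER BY

Fix: Swap the clauses: ORDER BY first, then LIMIT

Corrected query:
SELECT * FROM students ORDER BY gpa DESC LIMIT 2

Result:
id | name  | major | gpa  | credits
---+-------+-------+------+--------
4  | Grace | CS    | 3.95 | 51     
1  | Liam  | Math  | 3.83 | 32     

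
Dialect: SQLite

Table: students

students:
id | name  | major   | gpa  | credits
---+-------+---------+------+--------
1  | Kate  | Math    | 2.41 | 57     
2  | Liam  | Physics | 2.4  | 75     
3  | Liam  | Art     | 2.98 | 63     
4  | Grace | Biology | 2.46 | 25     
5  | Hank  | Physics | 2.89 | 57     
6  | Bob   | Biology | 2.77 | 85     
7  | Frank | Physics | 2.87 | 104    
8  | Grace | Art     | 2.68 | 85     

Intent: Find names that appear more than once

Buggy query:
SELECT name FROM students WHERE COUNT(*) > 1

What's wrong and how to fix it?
Bug: COUNT(*) is an aggregate and cannot be used in WHERE

Fix: Group first, then use HAVING for the count condition

Corrected query:
SELECT name FROM students GROUP BY name HAVING COUNT(*) > 1

Result:
name 
-----
Grace
Liam 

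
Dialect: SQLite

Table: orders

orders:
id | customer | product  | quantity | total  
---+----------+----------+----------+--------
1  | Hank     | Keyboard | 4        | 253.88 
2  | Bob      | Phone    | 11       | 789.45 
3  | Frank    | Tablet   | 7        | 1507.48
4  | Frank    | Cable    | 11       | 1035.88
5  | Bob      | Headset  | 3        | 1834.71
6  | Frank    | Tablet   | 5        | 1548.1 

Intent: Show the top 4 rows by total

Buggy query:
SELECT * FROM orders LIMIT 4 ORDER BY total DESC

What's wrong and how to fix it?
Bug: LIMIT must come after ORDER BY

Fix: Sort with ORDER BY, then apply LIMIT

Corrected query:
SELECT * FROM orders ORDER BY total DESC LIMIT 4

Result:
id | customer | product | quantity | total  
---+----------+---------+----------+--------
5  | Bob      | Headset | 3        | 1834.71
6  | Frank    | Tablet  | 5        | 1548.1 
3  | Frank    | Tablet  | 7        | 1507.48
4  | Frank    | Cable   | 11       | 1035.88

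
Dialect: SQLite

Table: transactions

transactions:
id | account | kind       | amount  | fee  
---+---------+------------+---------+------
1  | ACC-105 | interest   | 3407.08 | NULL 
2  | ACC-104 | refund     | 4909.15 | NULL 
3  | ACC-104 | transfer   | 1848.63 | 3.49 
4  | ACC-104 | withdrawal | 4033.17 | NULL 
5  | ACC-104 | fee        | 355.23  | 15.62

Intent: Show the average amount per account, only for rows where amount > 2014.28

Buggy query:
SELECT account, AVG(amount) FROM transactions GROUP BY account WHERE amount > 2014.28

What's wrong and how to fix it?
Bug: WHERE cannot follow GROUP BY

Fix: Move the WHERE clause before GROUP BY

Corrected query:
SELECT account, AVG(amount) FROM transactions WHERE amount > 2014.28 GROUP BY account

Result:
account | AVG(amount)
--------+------------
ACC-104 | 4471.16    
ACC-105 | 3407.08    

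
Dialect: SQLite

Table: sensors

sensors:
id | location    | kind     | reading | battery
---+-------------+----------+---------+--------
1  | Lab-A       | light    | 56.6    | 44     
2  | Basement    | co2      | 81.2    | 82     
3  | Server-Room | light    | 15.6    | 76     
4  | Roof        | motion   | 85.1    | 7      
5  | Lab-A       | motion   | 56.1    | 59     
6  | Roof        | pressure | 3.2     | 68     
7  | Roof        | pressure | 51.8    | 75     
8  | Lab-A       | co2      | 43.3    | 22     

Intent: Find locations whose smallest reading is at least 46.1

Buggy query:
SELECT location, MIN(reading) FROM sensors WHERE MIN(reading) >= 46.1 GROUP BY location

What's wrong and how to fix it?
Bug: Aggregates like MIN are computed per group after WHERE runs

Fix: Use HAVING for the per-group MIN condition

Corrected query:
SELECT location, MIN(reading) FROM sensors GROUP BY location HAVING MIN(reading) >= 46.1

Result:
location | MIN(reading)
---------+-------------
Basement | 81.2        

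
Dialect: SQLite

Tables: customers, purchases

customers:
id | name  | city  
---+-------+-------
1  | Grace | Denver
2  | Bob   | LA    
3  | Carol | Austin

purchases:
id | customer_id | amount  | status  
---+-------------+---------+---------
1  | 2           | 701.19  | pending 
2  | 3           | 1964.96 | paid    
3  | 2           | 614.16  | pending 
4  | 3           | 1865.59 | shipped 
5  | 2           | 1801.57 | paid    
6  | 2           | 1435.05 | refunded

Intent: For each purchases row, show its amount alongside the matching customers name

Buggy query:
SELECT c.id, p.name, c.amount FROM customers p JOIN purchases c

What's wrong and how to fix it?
Bug: JOIN with no ON clause produces a cartesian product; every purchases row pairs with every customers row

Fix: Specify the join condition linking the foreign key to the parent id

Corrected query:
SELECT c.id, p.name, c.amount FROM customers p JOIN purchases c ON c.customer_id = p.id

Result:
id | name  | amount 
---+-------+--------
1  | Bob   | 701.19 
2  | Carol | 1964.96
3  | Bob   | 614.16 
4  | Carol | 1865.59
5  | Bob   | 1801.57
6  | Bob   | 1435.05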